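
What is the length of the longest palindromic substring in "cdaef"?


Input: "cdaef"
Checking substrings for palindromes:
  No multi-char palindromic substrings found
Longest palindromic substring: "c" with length 1

1


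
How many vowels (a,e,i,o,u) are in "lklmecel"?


Input: lklmecel
Checking each character:
  'l' at position 0: consonant
  'k' at position 1: consonant
  'l' at position 2: consonant
  'm' at position 3: consonant
  'e' at position 4: vowel (running total: 1)
  'c' at position 5: consonant
  'e' at position 6: vowel (running total: 2)
  'l' at position 7: consonant
Total vowels: 2

2


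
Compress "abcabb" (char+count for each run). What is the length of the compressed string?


Input: abcabb
Runs:
  'a' x 1 => "a1"
  'b' x 1 => "b1"
  'c' x 1 => "c1"
  'a' x 1 => "a1"
  'b' x 2 => "b2"
Compressed: "a1b1c1a1b2"
Compressed length: 10

10


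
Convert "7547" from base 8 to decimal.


Input: "7547" in base 8
Positional expansion:
  Digit '7' (value 7) x 8^3 = 3584
  Digit '5' (value 5) x 8^2 = 320
  Digit '4' (value 4) x 8^1 = 32
  Digit '7' (value 7) x 8^0 = 7
Sum = 3943

3943


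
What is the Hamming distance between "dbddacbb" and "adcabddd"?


Comparing "dbddacbb" and "adcabddd" position by position:
  Position 0: 'd' vs 'a' => differ
  Position 1: 'b' vs 'd' => differ
  Position 2: 'd' vs 'c' => differ
  Position 3: 'd' vs 'a' => differ
  Position 4: 'a' vs 'b' => differ
  Position 5: 'c' vs 'd' => differ
  Position 6: 'b' vs 'd' => differ
  Position 7: 'b' vs 'd' => differ
Total differences (Hamming distance): 8

8


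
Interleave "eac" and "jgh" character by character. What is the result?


Interleaving "eac" and "jgh":
  Position 0: 'e' from first, 'j' from second => "ej"
  Position 1: 'a' from first, 'g' from second => "ag"
  Position 2: 'c' from first, 'h' from second => "ch"
Result: ejagch

ejagch


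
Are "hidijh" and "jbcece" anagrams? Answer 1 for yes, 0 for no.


Strings: "hidijh", "jbcece"
Sorted first:  dhhiij
Sorted second: bcceej
Differ at position 0: 'd' vs 'b' => not anagrams

0


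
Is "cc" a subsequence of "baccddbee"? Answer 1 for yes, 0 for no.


Check if "cc" is a subsequence of "baccddbee"
Greedy scan:
  Position 0 ('b'): no match needed
  Position 1 ('a'): no match needed
  Position 2 ('c'): matches sub[0] = 'c'
  Position 3 ('c'): matches sub[1] = 'c'
  Position 4 ('d'): no match needed
  Position 5 ('d'): no match needed
  Position 6 ('b'): no match needed
  Position 7 ('e'): no match needed
  Position 8 ('e'): no match needed
All 2 characters matched => is a subsequence

1


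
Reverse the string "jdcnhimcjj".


Input: jdcnhimcjj
Reading characters right to left:
  Position 9: 'j'
  Position 8: 'j'
  Position 7: 'c'
  Position 6: 'm'
  Position 5: 'i'
  Position 4: 'h'
  Position 3: 'n'
  Position 2: 'c'
  Position 1: 'd'
  Position 0: 'j'
Reversed: jjcmihncdj

jjcmihncdj


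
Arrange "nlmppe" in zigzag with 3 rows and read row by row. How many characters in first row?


Zigzag "nlmppe" into 3 rows:
Placing characters:
  'n' => row 0
  'l' => row 1
  'm' => row 2
  'p' => row 1
  'p' => row 0
  'e' => row 1
Rows:
  Row 0: "np"
  Row 1: "lpe"
  Row 2: "m"
First row length: 2

2


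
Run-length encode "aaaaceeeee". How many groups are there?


Input: aaaaceeeee
Scanning for consecutive runs:
  Group 1: 'a' x 4 (positions 0-3)
  Group 2: 'c' x 1 (positions 4-4)
  Group 3: 'e' x 5 (positions 5-9)
Total groups: 3

3


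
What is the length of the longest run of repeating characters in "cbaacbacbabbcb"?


Input: "cbaacbacbabbcb"
Scanning for longest run:
  Position 1 ('b'): new char, reset run to 1
  Position 2 ('a'): new char, reset run to 1
  Position 3 ('a'): continues run of 'a', length=2
  Position 4 ('c'): new char, reset run to 1
  Position 5 ('b'): new char, reset run to 1
  Position 6 ('a'): new char, reset run to 1
  Position 7 ('c'): new char, reset run to 1
  Position 8 ('b'): new char, reset run to 1
  Position 9 ('a'): new char, reset run to 1
  Position 10 ('b'): new char, reset run to 1
  Position 11 ('b'): continues run of 'b', length=2
  Position 12 ('c'): new char, reset run to 1
  Position 13 ('b'): new char, reset run to 1
Longest run: 'a' with length 2

2


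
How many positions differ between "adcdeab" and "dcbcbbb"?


Comparing "adcdeab" and "dcbcbbb" position by position:
  Position 0: 'a' vs 'd' => DIFFER
  Position 1: 'd' vs 'c' => DIFFER
  Position 2: 'c' vs 'b' => DIFFER
  Position 3: 'd' vs 'c' => DIFFER
  Position 4: 'e' vs 'b' => DIFFER
  Position 5: 'a' vs 'b' => DIFFER
  Position 6: 'b' vs 'b' => same
Positions that differ: 6

6


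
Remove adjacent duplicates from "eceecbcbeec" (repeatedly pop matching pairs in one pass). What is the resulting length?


Input: eceecbcbeec
Stack-based adjacent duplicate removal:
  Read 'e': push. Stack: e
  Read 'c': push. Stack: ec
  Read 'e': push. Stack: ece
  Read 'e': matches stack top 'e' => pop. Stack: ec
  Read 'c': matches stack top 'c' => pop. Stack: e
  Read 'b': push. Stack: eb
  Read 'c': push. Stack: ebc
  Read 'b': push. Stack: ebcb
  Read 'e': push. Stack: ebcbe
  Read 'e': matches stack top 'e' => pop. Stack: ebcb
  Read 'c': push. Stack: ebcbc
Final stack: "ebcbc" (length 5)

5


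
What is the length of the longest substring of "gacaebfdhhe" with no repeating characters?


Input: "gacaebfdhhe"
Sliding window (track last position of each char):
  Position 0 ('g'): window [0,0] length 1 -- new best
  Position 1 ('a'): window [0,1] length 2 -- new best
  Position 2 ('c'): window [0,2] length 3 -- new best
  Position 3 ('a'): repeat (last at 1), move window start to 2
  Position 3 ('a'): window [2,3] length 2
  Position 4 ('e'): window [2,4] length 3
  Position 5 ('b'): window [2,5] length 4 -- new best
  Position 6 ('f'): window [2,6] length 5 -- new best
  Position 7 ('d'): window [2,7] length 6 -- new best
  Position 8 ('h'): window [2,8] length 7 -- new best
  Position 9 ('h'): repeat (last at 8), move window start to 9
  Position 9 ('h'): window [9,9] length 1
  Position 10 ('e'): window [9,10] length 2
Longest substring with no repeats: "caebfdh" with length 7

7


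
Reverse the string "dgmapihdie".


Input: dgmapihdie
Reading characters right to left:
  Position 9: 'e'
  Position 8: 'i'
  Position 7: 'd'
  Position 6: 'h'
  Position 5: 'i'
  Position 4: 'p'
  Position 3: 'a'
  Position 2: 'm'
  Position 1: 'g'
  Position 0: 'd'
Reversed: eidhipamgd

eidhipamgd


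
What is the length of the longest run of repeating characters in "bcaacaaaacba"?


Input: "bcaacaaaacba"
Scanning for longest run:
  Position 1 ('c'): new char, reset run to 1
  Position 2 ('a'): new char, reset run to 1
  Position 3 ('a'): continues run of 'a', length=2
  Position 4 ('c'): new char, reset run to 1
  Position 5 ('a'): new char, reset run to 1
  Position 6 ('a'): continues run of 'a', length=2
  Position 7 ('a'): continues run of 'a', length=3
  Position 8 ('a'): continues run of 'a', length=4
  Position 9 ('c'): new char, reset run to 1
  Position 10 ('b'): new char, reset run to 1
  Position 11 ('a'): new char, reset run to 1
Longest run: 'a' with length 4

4


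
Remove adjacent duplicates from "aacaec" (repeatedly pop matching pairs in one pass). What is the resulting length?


Input: aacaec
Stack-based adjacent duplicate removal:
  Read 'a': push. Stack: a
  Read 'a': matches stack top 'a' => pop. Stack: (empty)
  Read 'c': push. Stack: c
  Read 'a': push. Stack: ca
  Read 'e': push. Stack: cae
  Read 'c': push. Stack: caec
Final stack: "caec" (length 4)

4


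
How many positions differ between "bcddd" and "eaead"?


Comparing "bcddd" and "eaead" position by position:
  Position 0: 'b' vs 'e' => DIFFER
  Position 1: 'c' vs 'a' => DIFFER
  Position 2: 'd' vs 'e' => DIFFER
  Position 3: 'd' vs 'a' => DIFFER
  Position 4: 'd' vs 'd' => same
Positions that differ: 4

4


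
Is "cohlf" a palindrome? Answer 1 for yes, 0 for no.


Input: cohlf
Reversed: flhoc
  Compare pos 0 ('c') with pos 4 ('f'): MISMATCH
  Compare pos 1 ('o') with pos 3 ('l'): MISMATCH
Result: not a palindrome

0


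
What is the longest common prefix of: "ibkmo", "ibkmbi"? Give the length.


Words: ibkmo, ibkmbi
  Position 0: all 'i' => match
  Position 1: all 'b' => match
  Position 2: all 'k' => match
  Position 3: all 'm' => match
  Position 4: ('o', 'b') => mismatch, stop
LCP = "ibkm" (length 4)

4


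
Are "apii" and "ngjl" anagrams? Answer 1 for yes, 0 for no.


Strings: "apii", "ngjl"
Sorted first:  aiip
Sorted second: gjln
Differ at position 0: 'a' vs 'g' => not anagrams

0


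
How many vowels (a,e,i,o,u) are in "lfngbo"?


Input: lfngbo
Checking each character:
  'l' at position 0: consonant
  'f' at position 1: consonant
  'n' at position 2: consonant
  'g' at position 3: consonant
  'b' at position 4: consonant
  'o' at position 5: vowel (running total: 1)
Total vowels: 1

1


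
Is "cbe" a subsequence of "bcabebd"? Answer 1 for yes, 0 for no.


Check if "cbe" is a subsequence of "bcabebd"
Greedy scan:
  Position 0 ('b'): no match needed
  Position 1 ('c'): matches sub[0] = 'c'
  Position 2 ('a'): no match needed
  Position 3 ('b'): matches sub[1] = 'b'
  Position 4 ('e'): matches sub[2] = 'e'
  Position 5 ('b'): no match needed
  Position 6 ('d'): no match needed
All 3 characters matched => is a subsequence

1


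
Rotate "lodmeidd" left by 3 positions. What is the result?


Input: "lodmeidd", rotate left by 3
First 3 characters: "lod"
Remaining characters: "meidd"
Concatenate remaining + first: "meidd" + "lod" = "meiddlod"

meiddlod


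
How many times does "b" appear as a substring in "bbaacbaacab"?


Searching for "b" in "bbaacbaacab"
Scanning each position:
  Position 0: "b" => MATCH
  Position 1: "b" => MATCH
  Position 2: "a" => no
  Position 3: "a" => no
  Position 4: "c" => no
  Position 5: "b" => MATCH
  Position 6: "a" => no
  Position 7: "a" => no
  Position 8: "c" => no
  Position 9: "a" => no
  Position 10: "b" => MATCH
Total occurrences: 4

4


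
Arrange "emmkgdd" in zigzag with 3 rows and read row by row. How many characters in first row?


Zigzag "emmkgdd" into 3 rows:
Placing characters:
  'e' => row 0
  'm' => row 1
  'm' => row 2
  'k' => row 1
  'g' => row 0
  'd' => row 1
  'd' => row 2
Rows:
  Row 0: "eg"
  Row 1: "mkd"
  Row 2: "md"
First row length: 2

2


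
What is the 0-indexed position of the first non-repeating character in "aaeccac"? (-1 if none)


Input: aaeccac
Character frequencies:
  'a': 3
  'c': 3
  'e': 1
Scanning left to right for freq == 1:
  Position 0 ('a'): freq=3, skip
  Position 1 ('a'): freq=3, skip
  Position 2 ('e'): unique! => answer = 2

2


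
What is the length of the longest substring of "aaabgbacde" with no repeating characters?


Input: "aaabgbacde"
Sliding window (track last position of each char):
  Position 0 ('a'): window [0,0] length 1 -- new best
  Position 1 ('a'): repeat (last at 0), move window start to 1
  Position 1 ('a'): window [1,1] length 1
  Position 2 ('a'): repeat (last at 1), move window start to 2
  Position 2 ('a'): window [2,2] length 1
  Position 3 ('b'): window [2,3] length 2 -- new best
  Position 4 ('g'): window [2,4] length 3 -- new best
  Position 5 ('b'): repeat (last at 3), move window start to 4
  Position 5 ('b'): window [4,5] length 2
  Position 6 ('a'): window [4,6] length 3
  Position 7 ('c'): window [4,7] length 4 -- new best
  Position 8 ('d'): window [4,8] length 5 -- new best
  Position 9 ('e'): window [4,9] length 6 -- new best
Longest substring with no repeats: "gbacde" with length 6

6


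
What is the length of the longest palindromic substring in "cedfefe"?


Input: "cedfefe"
Checking substrings for palindromes:
  [3:6] "fef" (len 3) => palindrome
  [4:7] "efe" (len 3) => palindrome
Longest palindromic substring: "fef" with length 3

3


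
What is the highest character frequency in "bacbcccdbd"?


Input: bacbcccdbd
Character counts:
  'a': 1
  'b': 3
  'c': 4
  'd': 2
Maximum frequency: 4

4


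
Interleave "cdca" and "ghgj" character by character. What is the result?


Interleaving "cdca" and "ghgj":
  Position 0: 'c' from first, 'g' from second => "cg"
  Position 1: 'd' from first, 'h' from second => "dh"
  Position 2: 'c' from first, 'g' from second => "cg"
  Position 3: 'a' from first, 'j' from second => "aj"
Result: cgdhcgaj

cgdhcgaj


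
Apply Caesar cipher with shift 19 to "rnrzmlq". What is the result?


Caesar cipher: shift "rnrzmlq" by 19
  'r' (pos 17) + 19 = pos 10 = 'k'
  'n' (pos 13) + 19 = pos 6 = 'g'
  'r' (pos 17) + 19 = pos 10 = 'k'
  'z' (pos 25) + 19 = pos 18 = 's'
  'm' (pos 12) + 19 = pos 5 = 'f'
  'l' (pos 11) + 19 = pos 4 = 'e'
  'q' (pos 16) + 19 = pos 9 = 'j'
Result: kgksfej

kgksfej


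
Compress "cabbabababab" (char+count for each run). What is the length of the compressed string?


Input: cabbabababab
Runs:
  'c' x 1 => "c1"
  'a' x 1 => "a1"
  'b' x 2 => "b2"
  'a' x 1 => "a1"
  'b' x 1 => "b1"
  'a' x 1 => "a1"
  'b' x 1 => "b1"
  'a' x 1 => "a1"
  'b' x 1 => "b1"
  'a' x 1 => "a1"
  'b' x 1 => "b1"
Compressed: "c1a1b2a1b1a1b1a1b1a1b1"
Compressed length: 22

22


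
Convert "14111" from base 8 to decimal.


Input: "14111" in base 8
Positional expansion:
  Digit '1' (value 1) x 8^4 = 4096
  Digit '4' (value 4) x 8^3 = 2048
  Digit '1' (value 1) x 8^2 = 64
  Digit '1' (value 1) x 8^1 = 8
  Digit '1' (value 1) x 8^0 = 1
Sum = 6217

6217


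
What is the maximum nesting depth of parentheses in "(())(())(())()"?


Input: "(())(())(())()"
Tracking depth:
  Position 0 '(': depth becomes 1
  Position 1 '(': depth becomes 2
  Position 2 ')': depth becomes 1
  Position 3 ')': depth becomes 0
  Position 4 '(': depth becomes 1
  Position 5 '(': depth becomes 2
  Position 6 ')': depth becomes 1
  Position 7 ')': depth becomes 0
  Position 8 '(': depth becomes 1
  Position 9 '(': depth becomes 2
  Position 10 ')': depth becomes 1
  Position 11 ')': depth becomes 0
  Position 12 '(': depth becomes 1
  Position 13 ')': depth becomes 0
Maximum depth reached: 2

2


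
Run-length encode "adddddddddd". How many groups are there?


Input: adddddddddd
Scanning for consecutive runs:
  Group 1: 'a' x 1 (positions 0-0)
  Group 2: 'd' x 10 (positions 1-10)
Total groups: 2

2


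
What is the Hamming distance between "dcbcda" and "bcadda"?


Comparing "dcbcda" and "bcadda" position by position:
  Position 0: 'd' vs 'b' => differ
  Position 1: 'c' vs 'c' => same
  Position 2: 'b' vs 'a' => differ
  Position 3: 'c' vs 'd' => differ
  Position 4: 'd' vs 'd' => same
  Position 5: 'a' vs 'a' => same
Total differences (Hamming distance): 3

3


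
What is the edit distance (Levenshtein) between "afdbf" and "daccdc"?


Computing edit distance: "afdbf" -> "daccdc"
DP table:
           d    a    c    c    d    c
      0    1    2    3    4    5    6
  a   1    1    1    2    3    4    5
  f   2    2    2    2    3    4    5
  d   3    2    3    3    3    3    4
  b   4    3    3    4    4    4    4
  f   5    4    4    4    5    5    5
Edit distance = dp[5][6] = 5

5


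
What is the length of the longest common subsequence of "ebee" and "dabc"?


LCS of "ebee" and "dabc"
DP table:
           d    a    b    c
      0    0    0    0    0
  e   0    0    0    0    0
  b   0    0    0    1    1
  e   0    0    0    1    1
  e   0    0    0    1    1
LCS length = dp[4][4] = 1

1


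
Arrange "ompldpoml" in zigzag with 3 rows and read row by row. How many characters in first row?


Zigzag "ompldpoml" into 3 rows:
Placing characters:
  'o' => row 0
  'm' => row 1
  'p' => row 2
  'l' => row 1
  'd' => row 0
  'p' => row 1
  'o' => row 2
  'm' => row 1
  'l' => row 0
Rows:
  Row 0: "odl"
  Row 1: "mlpm"
  Row 2: "po"
First row length: 3

3


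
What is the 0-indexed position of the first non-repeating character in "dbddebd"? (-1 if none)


Input: dbddebd
Character frequencies:
  'b': 2
  'd': 4
  'e': 1
Scanning left to right for freq == 1:
  Position 0 ('d'): freq=4, skip
  Position 1 ('b'): freq=2, skip
  Position 2 ('d'): freq=4, skip
  Position 3 ('d'): freq=4, skip
  Position 4 ('e'): unique! => answer = 4

4


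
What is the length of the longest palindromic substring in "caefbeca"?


Input: "caefbeca"
Checking substrings for palindromes:
  No multi-char palindromic substrings found
Longest palindromic substring: "c" with length 1

1


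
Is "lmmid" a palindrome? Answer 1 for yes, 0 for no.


Input: lmmid
Reversed: dimml
  Compare pos 0 ('l') with pos 4 ('d'): MISMATCH
  Compare pos 1 ('m') with pos 3 ('i'): MISMATCH
Result: not a palindrome

0


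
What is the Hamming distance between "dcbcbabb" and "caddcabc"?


Comparing "dcbcbabb" and "caddcabc" position by position:
  Position 0: 'd' vs 'c' => differ
  Position 1: 'c' vs 'a' => differ
  Position 2: 'b' vs 'd' => differ
  Position 3: 'c' vs 'd' => differ
  Position 4: 'b' vs 'c' => differ
  Position 5: 'a' vs 'a' => same
  Position 6: 'b' vs 'b' => same
  Position 7: 'b' vs 'c' => differ
Total differences (Hamming distance): 6

6


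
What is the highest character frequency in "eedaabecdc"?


Input: eedaabecdc
Character counts:
  'a': 2
  'b': 1
  'c': 2
  'd': 2
  'e': 3
Maximum frequency: 3

3


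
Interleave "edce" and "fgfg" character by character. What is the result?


Interleaving "edce" and "fgfg":
  Position 0: 'e' from first, 'f' from second => "ef"
  Position 1: 'd' from first, 'g' from second => "dg"
  Position 2: 'c' from first, 'f' from second => "cf"
  Position 3: 'e' from first, 'g' from second => "eg"
Result: efdgcfeg

efdgcfeg


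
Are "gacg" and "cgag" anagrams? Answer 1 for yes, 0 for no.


Strings: "gacg", "cgag"
Sorted first:  acgg
Sorted second: acgg
Sorted forms match => anagrams

1


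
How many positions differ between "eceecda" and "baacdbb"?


Comparing "eceecda" and "baacdbb" position by position:
  Position 0: 'e' vs 'b' => DIFFER
  Position 1: 'c' vs 'a' => DIFFER
  Position 2: 'e' vs 'a' => DIFFER
  Position 3: 'e' vs 'c' => DIFFER
  Position 4: 'c' vs 'd' => DIFFER
  Position 5: 'd' vs 'b' => DIFFER
  Position 6: 'a' vs 'b' => DIFFER
Positions that differ: 7

7


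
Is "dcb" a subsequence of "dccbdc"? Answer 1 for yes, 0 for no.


Check if "dcb" is a subsequence of "dccbdc"
Greedy scan:
  Position 0 ('d'): matches sub[0] = 'd'
  Position 1 ('c'): matches sub[1] = 'c'
  Position 2 ('c'): no match needed
  Position 3 ('b'): matches sub[2] = 'b'
  Position 4 ('d'): no match needed
  Position 5 ('c'): no match needed
All 3 characters matched => is a subsequence

1


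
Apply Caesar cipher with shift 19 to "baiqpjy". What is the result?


Caesar cipher: shift "baiqpjy" by 19
  'b' (pos 1) + 19 = pos 20 = 'u'
  'a' (pos 0) + 19 = pos 19 = 't'
  'i' (pos 8) + 19 = pos 1 = 'b'
  'q' (pos 16) + 19 = pos 9 = 'j'
  'p' (pos 15) + 19 = pos 8 = 'i'
  'j' (pos 9) + 19 = pos 2 = 'c'
  'y' (pos 24) + 19 = pos 17 = 'r'
Result: utbjicr

utbjicr


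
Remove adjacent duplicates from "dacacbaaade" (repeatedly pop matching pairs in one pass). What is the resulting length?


Input: dacacbaaade
Stack-based adjacent duplicate removal:
  Read 'd': push. Stack: d
  Read 'a': push. Stack: da
  Read 'c': push. Stack: dac
  Read 'a': push. Stack: daca
  Read 'c': push. Stack: dacac
  Read 'b': push. Stack: dacacb
  Read 'a': push. Stack: dacacba
  Read 'a': matches stack top 'a' => pop. Stack: dacacb
  Read 'a': push. Stack: dacacba
  Read 'd': push. Stack: dacacbad
  Read 'e': push. Stack: dacacbade
Final stack: "dacacbade" (length 9)

9


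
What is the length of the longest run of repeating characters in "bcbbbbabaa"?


Input: "bcbbbbabaa"
Scanning for longest run:
  Position 1 ('c'): new char, reset run to 1
  Position 2 ('b'): new char, reset run to 1
  Position 3 ('b'): continues run of 'b', length=2
  Position 4 ('b'): continues run of 'b', length=3
  Position 5 ('b'): continues run of 'b', length=4
  Position 6 ('a'): new char, reset run to 1
  Position 7 ('b'): new char, reset run to 1
  Position 8 ('a'): new char, reset run to 1
  Position 9 ('a'): continues run of 'a', length=2
Longest run: 'b' with length 4

4


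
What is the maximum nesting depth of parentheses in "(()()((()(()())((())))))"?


Input: "(()()((()(()())((())))))"
Tracking depth:
  Position 0 '(': depth becomes 1
  Position 1 '(': depth becomes 2
  Position 2 ')': depth becomes 1
  Position 3 '(': depth becomes 2
  Position 4 ')': depth becomes 1
  Position 5 '(': depth becomes 2
  Position 6 '(': depth becomes 3
  Position 7 '(': depth becomes 4
  Position 8 ')': depth becomes 3
  Position 9 '(': depth becomes 4
  Position 10 '(': depth becomes 5
  Position 11 ')': depth becomes 4
  Position 12 '(': depth becomes 5
  Position 13 ')': depth becomes 4
  Position 14 ')': depth becomes 3
  Position 15 '(': depth becomes 4
  Position 16 '(': depth becomes 5
  Position 17 '(': depth becomes 6
  Position 18 ')': depth becomes 5
  Position 19 ')': depth becomes 4
  Position 20 ')': depth becomes 3
  Position 21 ')': depth becomes 2
  Position 22 ')': depth becomes 1
  Position 23 ')': depth becomes 0
Maximum depth reached: 6

6


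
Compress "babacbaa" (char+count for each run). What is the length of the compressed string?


Input: babacbaa
Runs:
  'b' x 1 => "b1"
  'a' x 1 => "a1"
  'b' x 1 => "b1"
  'a' x 1 => "a1"
  'c' x 1 => "c1"
  'b' x 1 => "b1"
  'a' x 2 => "a2"
Compressed: "b1a1b1a1c1b1a2"
Compressed length: 14

14


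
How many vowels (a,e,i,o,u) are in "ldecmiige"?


Input: ldecmiige
Checking each character:
  'l' at position 0: consonant
  'd' at position 1: consonant
  'e' at position 2: vowel (running total: 1)
  'c' at position 3: consonant
  'm' at position 4: consonant
  'i' at position 5: vowel (running total: 2)
  'i' at position 6: vowel (running total: 3)
  'g' at position 7: consonant
  'e' at position 8: vowel (running total: 4)
Total vowels: 4

4


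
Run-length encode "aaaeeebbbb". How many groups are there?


Input: aaaeeebbbb
Scanning for consecutive runs:
  Group 1: 'a' x 3 (positions 0-2)
  Group 2: 'e' x 3 (positions 3-5)
  Group 3: 'b' x 4 (positions 6-9)
Total groups: 3

3


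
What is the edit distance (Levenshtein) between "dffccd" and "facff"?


Computing edit distance: "dffccd" -> "facff"
DP table:
           f    a    c    f    f
      0    1    2    3    4    5
  d   1    1    2    3    4    5
  f   2    1    2    3    3    4
  f   3    2    2    3    3    3
  c   4    3    3    2    3    4
  c   5    4    4    3    3    4
  d   6    5    5    4    4    4
Edit distance = dp[6][5] = 4

4


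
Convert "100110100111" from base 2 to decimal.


Input: "100110100111" in base 2
Positional expansion:
  Digit '1' (value 1) x 2^11 = 2048
  Digit '0' (value 0) x 2^10 = 0
  Digit '0' (value 0) x 2^9 = 0
  Digit '1' (value 1) x 2^8 = 256
  Digit '1' (value 1) x 2^7 = 128
  Digit '0' (value 0) x 2^6 = 0
  Digit '1' (value 1) x 2^5 = 32
  Digit '0' (value 0) x 2^4 = 0
  Digit '0' (value 0) x 2^3 = 0
  Digit '1' (value 1) x 2^2 = 4
  Digit '1' (value 1) x 2^1 = 2
  Digit '1' (value 1) x 2^0 = 1
Sum = 2471

2471


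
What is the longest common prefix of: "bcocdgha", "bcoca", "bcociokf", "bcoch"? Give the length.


Words: bcocdgha, bcoca, bcociokf, bcoch
  Position 0: all 'b' => match
  Position 1: all 'c' => match
  Position 2: all 'o' => match
  Position 3: all 'c' => match
  Position 4: ('d', 'a', 'i', 'h') => mismatch, stop
LCP = "bcoc" (length 4)

4


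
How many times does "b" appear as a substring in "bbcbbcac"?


Searching for "b" in "bbcbbcac"
Scanning each position:
  Position 0: "b" => MATCH
  Position 1: "b" => MATCH
  Position 2: "c" => no
  Position 3: "b" => MATCH
  Position 4: "b" => MATCH
  Position 5: "c" => no
  Position 6: "a" => no
  Position 7: "c" => no
Total occurrences: 4

4


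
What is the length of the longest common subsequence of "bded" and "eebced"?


LCS of "bded" and "eebced"
DP table:
           e    e    b    c    e    d
      0    0    0    0    0    0    0
  b   0    0    0    1    1    1    1
  d   0    0    0    1    1    1    2
  e   0    1    1    1    1    2    2
  d   0    1    1    1    1    2    3
LCS length = dp[4][6] = 3

3


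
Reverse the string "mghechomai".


Input: mghechomai
Reading characters right to left:
  Position 9: 'i'
  Position 8: 'a'
  Position 7: 'm'
  Position 6: 'o'
  Position 5: 'h'
  Position 4: 'c'
  Position 3: 'e'
  Position 2: 'h'
  Position 1: 'g'
  Position 0: 'm'
Reversed: iamohcehgm

iamohcehgm


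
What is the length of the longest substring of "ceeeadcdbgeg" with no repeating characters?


Input: "ceeeadcdbgeg"
Sliding window (track last position of each char):
  Position 0 ('c'): window [0,0] length 1 -- new best
  Position 1 ('e'): window [0,1] length 2 -- new best
  Position 2 ('e'): repeat (last at 1), move window start to 2
  Position 2 ('e'): window [2,2] length 1
  Position 3 ('e'): repeat (last at 2), move window start to 3
  Position 3 ('e'): window [3,3] length 1
  Position 4 ('a'): window [3,4] length 2
  Position 5 ('d'): window [3,5] length 3 -- new best
  Position 6 ('c'): window [3,6] length 4 -- new best
  Position 7 ('d'): repeat (last at 5), move window start to 6
  Position 7 ('d'): window [6,7] length 2
  Position 8 ('b'): window [6,8] length 3
  Position 9 ('g'): window [6,9] length 4
  Position 10 ('e'): window [6,10] length 5 -- new best
  Position 11 ('g'): repeat (last at 9), move window start to 10
  Position 11 ('g'): window [10,11] length 2
Longest substring with no repeats: "cdbge" with length 5

5


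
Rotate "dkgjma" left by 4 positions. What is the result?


Input: "dkgjma", rotate left by 4
First 4 characters: "dkgj"
Remaining characters: "ma"
Concatenate remaining + first: "ma" + "dkgj" = "madkgj"

madkgj


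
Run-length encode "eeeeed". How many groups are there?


Input: eeeeed
Scanning for consecutive runs:
  Group 1: 'e' x 5 (positions 0-4)
  Group 2: 'd' x 1 (positions 5-5)
Total groups: 2

2


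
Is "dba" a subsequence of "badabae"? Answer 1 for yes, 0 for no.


Check if "dba" is a subsequence of "badabae"
Greedy scan:
  Position 0 ('b'): no match needed
  Position 1 ('a'): no match needed
  Position 2 ('d'): matches sub[0] = 'd'
  Position 3 ('a'): no match needed
  Position 4 ('b'): matches sub[1] = 'b'
  Position 5 ('a'): matches sub[2] = 'a'
  Position 6 ('e'): no match needed
All 3 characters matched => is a subsequence

1


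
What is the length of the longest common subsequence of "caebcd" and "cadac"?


LCS of "caebcd" and "cadac"
DP table:
           c    a    d    a    c
      0    0    0    0    0    0
  c   0    1    1    1    1    1
  a   0    1    2    2    2    2
  e   0    1    2    2    2    2
  b   0    1    2    2    2    2
  c   0    1    2    2    2    3
  d   0    1    2    3    3    3
LCS length = dp[6][5] = 3

3


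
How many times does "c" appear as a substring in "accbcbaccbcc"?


Searching for "c" in "accbcbaccbcc"
Scanning each position:
  Position 0: "a" => no
  Position 1: "c" => MATCH
  Position 2: "c" => MATCH
  Position 3: "b" => no
  Position 4: "c" => MATCH
  Position 5: "b" => no
  Position 6: "a" => no
  Position 7: "c" => MATCH
  Position 8: "c" => MATCH
  Position 9: "b" => no
  Position 10: "c" => MATCH
  Position 11: "c" => MATCH
Total occurrences: 7

7


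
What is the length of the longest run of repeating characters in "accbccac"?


Input: "accbccac"
Scanning for longest run:
  Position 1 ('c'): new char, reset run to 1
  Position 2 ('c'): continues run of 'c', length=2
  Position 3 ('b'): new char, reset run to 1
  Position 4 ('c'): new char, reset run to 1
  Position 5 ('c'): continues run of 'c', length=2
  Position 6 ('a'): new char, reset run to 1
  Position 7 ('c'): new char, reset run to 1
Longest run: 'c' with length 2

2


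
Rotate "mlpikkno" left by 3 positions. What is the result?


Input: "mlpikkno", rotate left by 3
First 3 characters: "mlp"
Remaining characters: "ikkno"
Concatenate remaining + first: "ikkno" + "mlp" = "ikknomlp"

ikknomlp


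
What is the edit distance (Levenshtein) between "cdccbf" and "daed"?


Computing edit distance: "cdccbf" -> "daed"
DP table:
           d    a    e    d
      0    1    2    3    4
  c   1    1    2    3    4
  d   2    1    2    3    3
  c   3    2    2    3    4
  c   4    3    3    3    4
  b   5    4    4    4    4
  f   6    5    5    5    5
Edit distance = dp[6][4] = 5

5


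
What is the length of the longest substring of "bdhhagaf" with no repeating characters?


Input: "bdhhagaf"
Sliding window (track last position of each char):
  Position 0 ('b'): window [0,0] length 1 -- new best
  Position 1 ('d'): window [0,1] length 2 -- new best
  Position 2 ('h'): window [0,2] length 3 -- new best
  Position 3 ('h'): repeat (last at 2), move window start to 3
  Position 3 ('h'): window [3,3] length 1
  Position 4 ('a'): window [3,4] length 2
  Position 5 ('g'): window [3,5] length 3
  Position 6 ('a'): repeat (last at 4), move window start to 5
  Position 6 ('a'): window [5,6] length 2
  Position 7 ('f'): window [5,7] length 3
Longest substring with no repeats: "bdh" with length 3

3


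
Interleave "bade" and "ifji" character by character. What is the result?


Interleaving "bade" and "ifji":
  Position 0: 'b' from first, 'i' from second => "bi"
  Position 1: 'a' from first, 'f' from second => "af"
  Position 2: 'd' from first, 'j' from second => "dj"
  Position 3: 'e' from first, 'i' from second => "ei"
Result: biafdjei

biafdjei


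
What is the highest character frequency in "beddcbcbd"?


Input: beddcbcbd
Character counts:
  'b': 3
  'c': 2
  'd': 3
  'e': 1
Maximum frequency: 3

3


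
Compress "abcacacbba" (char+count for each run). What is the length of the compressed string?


Input: abcacacbba
Runs:
  'a' x 1 => "a1"
  'b' x 1 => "b1"
  'c' x 1 => "c1"
  'a' x 1 => "a1"
  'c' x 1 => "c1"
  'a' x 1 => "a1"
  'c' x 1 => "c1"
  'b' x 2 => "b2"
  'a' x 1 => "a1"
Compressed: "a1b1c1a1c1a1c1b2a1"
Compressed length: 18

18


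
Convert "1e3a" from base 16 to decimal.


Input: "1e3a" in base 16
Positional expansion:
  Digit '1' (value 1) x 16^3 = 4096
  Digit 'e' (value 14) x 16^2 = 3584
  Digit '3' (value 3) x 16^1 = 48
  Digit 'a' (value 10) x 16^0 = 10
Sum = 7738

7738


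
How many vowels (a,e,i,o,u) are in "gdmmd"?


Input: gdmmd
Checking each character:
  'g' at position 0: consonant
  'd' at position 1: consonant
  'm' at position 2: consonant
  'm' at position 3: consonant
  'd' at position 4: consonant
Total vowels: 0

0


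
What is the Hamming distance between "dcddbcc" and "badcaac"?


Comparing "dcddbcc" and "badcaac" position by position:
  Position 0: 'd' vs 'b' => differ
  Position 1: 'c' vs 'a' => differ
  Position 2: 'd' vs 'd' => same
  Position 3: 'd' vs 'c' => differ
  Position 4: 'b' vs 'a' => differ
  Position 5: 'c' vs 'a' => differ
  Position 6: 'c' vs 'c' => same
Total differences (Hamming distance): 5

5


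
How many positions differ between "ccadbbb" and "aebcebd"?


Comparing "ccadbbb" and "aebcebd" position by position:
  Position 0: 'c' vs 'a' => DIFFER
  Position 1: 'c' vs 'e' => DIFFER
  Position 2: 'a' vs 'b' => DIFFER
  Position 3: 'd' vs 'c' => DIFFER
  Position 4: 'b' vs 'e' => DIFFER
  Position 5: 'b' vs 'b' => same
  Position 6: 'b' vs 'd' => DIFFER
Positions that differ: 6

6


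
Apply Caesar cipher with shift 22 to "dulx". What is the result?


Caesar cipher: shift "dulx" by 22
  'd' (pos 3) + 22 = pos 25 = 'z'
  'u' (pos 20) + 22 = pos 16 = 'q'
  'l' (pos 11) + 22 = pos 7 = 'h'
  'x' (pos 23) + 22 = pos 19 = 't'
Result: zqht

zqht


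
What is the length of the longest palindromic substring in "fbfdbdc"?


Input: "fbfdbdc"
Checking substrings for palindromes:
  [0:3] "fbf" (len 3) => palindrome
  [3:6] "dbd" (len 3) => palindrome
Longest palindromic substring: "fbf" with length 3

3


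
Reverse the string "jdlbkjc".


Input: jdlbkjc
Reading characters right to left:
  Position 6: 'c'
  Position 5: 'j'
  Position 4: 'k'
  Position 3: 'b'
  Position 2: 'l'
  Position 1: 'd'
  Position 0: 'j'
Reversed: cjkbldj

cjkbldj


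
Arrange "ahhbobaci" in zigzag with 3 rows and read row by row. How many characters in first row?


Zigzag "ahhbobaci" into 3 rows:
Placing characters:
  'a' => row 0
  'h' => row 1
  'h' => row 2
  'b' => row 1
  'o' => row 0
  'b' => row 1
  'a' => row 2
  'c' => row 1
  'i' => row 0
Rows:
  Row 0: "aoi"
  Row 1: "hbbc"
  Row 2: "ha"
First row length: 3

3


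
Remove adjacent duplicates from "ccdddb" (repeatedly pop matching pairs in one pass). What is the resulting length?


Input: ccdddb
Stack-based adjacent duplicate removal:
  Read 'c': push. Stack: c
  Read 'c': matches stack top 'c' => pop. Stack: (empty)
  Read 'd': push. Stack: d
  Read 'd': matches stack top 'd' => pop. Stack: (empty)
  Read 'd': push. Stack: d
  Read 'b': push. Stack: db
Final stack: "db" (length 2)

2


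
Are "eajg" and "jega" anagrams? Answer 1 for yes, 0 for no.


Strings: "eajg", "jega"
Sorted first:  aegj
Sorted second: aegj
Sorted forms match => anagrams

1


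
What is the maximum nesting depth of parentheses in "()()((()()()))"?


Input: "()()((()()()))"
Tracking depth:
  Position 0 '(': depth becomes 1
  Position 1 ')': depth becomes 0
  Position 2 '(': depth becomes 1
  Position 3 ')': depth becomes 0
  Position 4 '(': depth becomes 1
  Position 5 '(': depth becomes 2
  Position 6 '(': depth becomes 3
  Position 7 ')': depth becomes 2
  Position 8 '(': depth becomes 3
  Position 9 ')': depth becomes 2
  Position 10 '(': depth becomes 3
  Position 11 ')': depth becomes 2
  Position 12 ')': depth becomes 1
  Position 13 ')': depth becomes 0
Maximum depth reached: 3

3


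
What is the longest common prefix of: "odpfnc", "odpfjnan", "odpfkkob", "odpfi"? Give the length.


Words: odpfnc, odpfjnan, odpfkkob, odpfi
  Position 0: all 'o' => match
  Position 1: all 'd' => match
  Position 2: all 'p' => match
  Position 3: all 'f' => match
  Position 4: ('n', 'j', 'k', 'i') => mismatch, stop
LCP = "odpf" (length 4)

4


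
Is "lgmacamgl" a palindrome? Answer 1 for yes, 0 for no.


Input: lgmacamgl
Reversed: lgmacamgl
  Compare pos 0 ('l') with pos 8 ('l'): match
  Compare pos 1 ('g') with pos 7 ('g'): match
  Compare pos 2 ('m') with pos 6 ('m'): match
  Compare pos 3 ('a') with pos 5 ('a'): match
Result: palindrome

1


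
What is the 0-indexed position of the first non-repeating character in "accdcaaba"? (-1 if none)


Input: accdcaaba
Character frequencies:
  'a': 4
  'b': 1
  'c': 3
  'd': 1
Scanning left to right for freq == 1:
  Position 0 ('a'): freq=4, skip
  Position 1 ('c'): freq=3, skip
  Position 2 ('c'): freq=3, skip
  Position 3 ('d'): unique! => answer = 3

3


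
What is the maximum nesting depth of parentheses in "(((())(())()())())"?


Input: "(((())(())()())())"
Tracking depth:
  Position 0 '(': depth becomes 1
  Position 1 '(': depth becomes 2
  Position 2 '(': depth becomes 3
  Position 3 '(': depth becomes 4
  Position 4 ')': depth becomes 3
  Position 5 ')': depth becomes 2
  Position 6 '(': depth becomes 3
  Position 7 '(': depth becomes 4
  Position 8 ')': depth becomes 3
  Position 9 ')': depth becomes 2
  Position 10 '(': depth becomes 3
  Position 11 ')': depth becomes 2
  Position 12 '(': depth becomes 3
  Position 13 ')': depth becomes 2
  Position 14 ')': depth becomes 1
  Position 15 '(': depth becomes 2
  Position 16 ')': depth becomes 1
  Position 17 ')': depth becomes 0
Maximum depth reached: 4

4


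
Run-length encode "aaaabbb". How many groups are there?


Input: aaaabbb
Scanning for consecutive runs:
  Group 1: 'a' x 4 (positions 0-3)
  Group 2: 'b' x 3 (positions 4-6)
Total groups: 2

2


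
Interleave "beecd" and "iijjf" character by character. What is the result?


Interleaving "beecd" and "iijjf":
  Position 0: 'b' from first, 'i' from second => "bi"
  Position 1: 'e' from first, 'i' from second => "ei"
  Position 2: 'e' from first, 'j' from second => "ej"
  Position 3: 'c' from first, 'j' from second => "cj"
  Position 4: 'd' from first, 'f' from second => "df"
Result: bieiejcjdf

bieiejcjdf


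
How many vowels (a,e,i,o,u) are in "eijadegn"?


Input: eijadegn
Checking each character:
  'e' at position 0: vowel (running total: 1)
  'i' at position 1: vowel (running total: 2)
  'j' at position 2: consonant
  'a' at position 3: vowel (running total: 3)
  'd' at position 4: consonant
  'e' at position 5: vowel (running total: 4)
  'g' at position 6: consonant
  'n' at position 7: consonant
Total vowels: 4

4


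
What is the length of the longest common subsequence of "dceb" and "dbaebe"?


LCS of "dceb" and "dbaebe"
DP table:
           d    b    a    e    b    e
      0    0    0    0    0    0    0
  d   0    1    1    1    1    1    1
  c   0    1    1    1    1    1    1
  e   0    1    1    1    2    2    2
  b   0    1    2    2    2    3    3
LCS length = dp[4][6] = 3

3


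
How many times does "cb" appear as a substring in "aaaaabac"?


Searching for "cb" in "aaaaabac"
Scanning each position:
  Position 0: "aa" => no
  Position 1: "aa" => no
  Position 2: "aa" => no
  Position 3: "aa" => no
  Position 4: "ab" => no
  Position 5: "ba" => no
  Position 6: "ac" => no
Total occurrences: 0

0


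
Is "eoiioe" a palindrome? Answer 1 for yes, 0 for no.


Input: eoiioe
Reversed: eoiioe
  Compare pos 0 ('e') with pos 5 ('e'): match
  Compare pos 1 ('o') with pos 4 ('o'): match
  Compare pos 2 ('i') with pos 3 ('i'): match
Result: palindrome

1


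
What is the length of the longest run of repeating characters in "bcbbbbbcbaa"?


Input: "bcbbbbbcbaa"
Scanning for longest run:
  Position 1 ('c'): new char, reset run to 1
  Position 2 ('b'): new char, reset run to 1
  Position 3 ('b'): continues run of 'b', length=2
  Position 4 ('b'): continues run of 'b', length=3
  Position 5 ('b'): continues run of 'b', length=4
  Position 6 ('b'): continues run of 'b', length=5
  Position 7 ('c'): new char, reset run to 1
  Position 8 ('b'): new char, reset run to 1
  Position 9 ('a'): new char, reset run to 1
  Position 10 ('a'): continues run of 'a', length=2
Longest run: 'b' with length 5

5


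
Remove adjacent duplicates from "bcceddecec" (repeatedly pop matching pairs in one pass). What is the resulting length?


Input: bcceddecec
Stack-based adjacent duplicate removal:
  Read 'b': push. Stack: b
  Read 'c': push. Stack: bc
  Read 'c': matches stack top 'c' => pop. Stack: b
  Read 'e': push. Stack: be
  Read 'd': push. Stack: bed
  Read 'd': matches stack top 'd' => pop. Stack: be
  Read 'e': matches stack top 'e' => pop. Stack: b
  Read 'c': push. Stack: bc
  Read 'e': push. Stack: bce
  Read 'c': push. Stack: bcec
Final stack: "bcec" (length 4)

4


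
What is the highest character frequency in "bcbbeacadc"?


Input: bcbbeacadc
Character counts:
  'a': 2
  'b': 3
  'c': 3
  'd': 1
  'e': 1
Maximum frequency: 3

3


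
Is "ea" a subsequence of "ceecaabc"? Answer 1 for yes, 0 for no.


Check if "ea" is a subsequence of "ceecaabc"
Greedy scan:
  Position 0 ('c'): no match needed
  Position 1 ('e'): matches sub[0] = 'e'
  Position 2 ('e'): no match needed
  Position 3 ('c'): no match needed
  Position 4 ('a'): matches sub[1] = 'a'
  Position 5 ('a'): no match needed
  Position 6 ('b'): no match needed
  Position 7 ('c'): no match needed
All 2 characters matched => is a subsequence

1


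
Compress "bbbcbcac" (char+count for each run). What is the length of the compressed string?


Input: bbbcbcac
Runs:
  'b' x 3 => "b3"
  'c' x 1 => "c1"
  'b' x 1 => "b1"
  'c' x 1 => "c1"
  'a' x 1 => "a1"
  'c' x 1 => "c1"
Compressed: "b3c1b1c1a1c1"
Compressed length: 12

12


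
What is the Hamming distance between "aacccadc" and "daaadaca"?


Comparing "aacccadc" and "daaadaca" position by position:
  Position 0: 'a' vs 'd' => differ
  Position 1: 'a' vs 'a' => same
  Position 2: 'c' vs 'a' => differ
  Position 3: 'c' vs 'a' => differ
  Position 4: 'c' vs 'd' => differ
  Position 5: 'a' vs 'a' => same
  Position 6: 'd' vs 'c' => differ
  Position 7: 'c' vs 'a' => differ
Total differences (Hamming distance): 6

6
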